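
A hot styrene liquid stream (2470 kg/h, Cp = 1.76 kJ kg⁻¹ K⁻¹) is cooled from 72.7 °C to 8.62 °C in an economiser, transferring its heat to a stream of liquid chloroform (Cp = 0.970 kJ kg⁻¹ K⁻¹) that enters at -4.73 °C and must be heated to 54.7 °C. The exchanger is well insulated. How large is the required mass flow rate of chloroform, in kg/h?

ṁ_c = 4830 kg/h

Heat released by hot stream: Q = 2470 × 1.76 × (72.7 − 8.62) = 278570 kJ/h
Energy balance on cold side (adiabatic exchanger): Q = ṁ_c·Cp_c·(T_c,out − T_c,in)
ṁ_c = 278570 / [0.970 × (54.7 − -4.73)] = 4832.3 kg/h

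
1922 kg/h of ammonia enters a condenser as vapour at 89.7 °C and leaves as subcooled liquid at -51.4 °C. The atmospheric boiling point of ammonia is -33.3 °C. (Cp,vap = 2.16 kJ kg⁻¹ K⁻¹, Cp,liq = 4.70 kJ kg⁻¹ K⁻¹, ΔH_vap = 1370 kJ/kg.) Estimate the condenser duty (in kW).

vapour 89.7→-33.3 °C: -265.68 kJ/kg
condensation at -33.3 °C: -1370 kJ/kg
liquid -33.3→-51.4 °C: -85.07 kJ/kg
Δh = -265.68 + -1370 + -85.07 = -1720.8 kJ/kg
Q = ṁ·Δh = 1922 kg/h × -1720.8 kJ/kg = -3.3073e+06 kJ/h
|Q| = 918.69 kW

Q_c = 919 kW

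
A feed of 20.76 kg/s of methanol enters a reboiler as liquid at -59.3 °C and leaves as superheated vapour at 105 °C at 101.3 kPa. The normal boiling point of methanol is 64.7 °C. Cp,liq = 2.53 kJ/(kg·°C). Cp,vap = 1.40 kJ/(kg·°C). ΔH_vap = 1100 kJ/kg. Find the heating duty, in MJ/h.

Q = 110000 MJ/h

liquid -59.3→64.7 °C: 313.72 kJ/kg
vaporisation at 64.7 °C: 1100 kJ/kg
vapour 64.7→105 °C: 56.42 kJ/kg
Δh = 313.72 + 1100 + 56.42 = 1470.1 kJ/kg
Q = ṁ·Δh = 20.76 kg/s × 1470.1 kJ/kg = 30520 kJ/s
|Q| = 30520 kW = 109870 MJ/h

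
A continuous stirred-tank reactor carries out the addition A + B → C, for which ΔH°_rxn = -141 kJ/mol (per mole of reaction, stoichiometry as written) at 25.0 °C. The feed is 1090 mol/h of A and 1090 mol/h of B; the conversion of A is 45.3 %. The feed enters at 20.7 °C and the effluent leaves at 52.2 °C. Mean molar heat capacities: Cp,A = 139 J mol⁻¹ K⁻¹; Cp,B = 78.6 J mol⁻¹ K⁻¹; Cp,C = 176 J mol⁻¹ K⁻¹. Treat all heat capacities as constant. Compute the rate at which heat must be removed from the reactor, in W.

Extent of reaction ξ = 0.453 × 1090 = 493.77 mol/h
Reaction term: ξ·ΔH°_rxn = 493.77 × -141 = -69622 kJ/h
Sensible, feed 20.7→25 °C: 1019.9 kJ/h
Outlet flows (mol/h): A 596.23, B 596.23, C 493.77
Sensible, products 25→52.2 °C: 5892.7 kJ/h
Q = ΔH = -62709 kJ/h = -17.419 kW
Heat removed = 17419 W

Q_out = 17400 W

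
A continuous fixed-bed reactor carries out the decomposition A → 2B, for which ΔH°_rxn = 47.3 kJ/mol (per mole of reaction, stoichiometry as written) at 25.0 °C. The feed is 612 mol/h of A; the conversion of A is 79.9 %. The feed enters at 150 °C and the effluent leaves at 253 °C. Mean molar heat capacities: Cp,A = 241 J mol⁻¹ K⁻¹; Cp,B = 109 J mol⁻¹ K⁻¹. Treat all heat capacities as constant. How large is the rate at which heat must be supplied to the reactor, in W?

Extent of reaction ξ = 0.799 × 612 = 488.99 mol/h
Reaction term: ξ·ΔH°_rxn = 488.99 × 47.3 = 23129 kJ/h
Sensible, feed 150→25 °C: -18436 kJ/h
Outlet flows (mol/h): A 123.01, B 977.98
Sensible, products 25→253 °C: 31064 kJ/h
Q = ΔH = 35757 kJ/h = 9.9324 kW
Heat supplied = 9932.4 W

Q_in = 9930 W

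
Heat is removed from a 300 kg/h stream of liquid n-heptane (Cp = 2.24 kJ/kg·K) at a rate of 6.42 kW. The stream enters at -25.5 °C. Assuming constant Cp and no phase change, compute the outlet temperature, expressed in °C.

Q = 6.42 kW = 23112 kJ/h
ΔT = Q/(ṁ·Cp) = 23112/(300×2.24) = 34.393 K
T_out = -25.5 − 34.393 = -59.893 °C

T_out = -59.9 °C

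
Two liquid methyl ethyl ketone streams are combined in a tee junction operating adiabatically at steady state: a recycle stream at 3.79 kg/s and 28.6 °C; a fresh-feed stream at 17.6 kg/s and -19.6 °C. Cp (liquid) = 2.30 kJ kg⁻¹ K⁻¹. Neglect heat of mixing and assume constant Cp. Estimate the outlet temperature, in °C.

Adiabatic, steady state ⇒ Σ ṁᵢCp,ᵢ(T_out − Tᵢ) = 0
Σ ṁᵢCp,ᵢTᵢ = 3.79×2.30×28.6 + 17.6×2.30×-19.6 = -544.1
Σ ṁᵢCp,ᵢ = 3.79×2.30 + 17.6×2.30 = 49.197
T_out = -544.1 / 49.197 = -11.06 °C

T_out = -11.1 °C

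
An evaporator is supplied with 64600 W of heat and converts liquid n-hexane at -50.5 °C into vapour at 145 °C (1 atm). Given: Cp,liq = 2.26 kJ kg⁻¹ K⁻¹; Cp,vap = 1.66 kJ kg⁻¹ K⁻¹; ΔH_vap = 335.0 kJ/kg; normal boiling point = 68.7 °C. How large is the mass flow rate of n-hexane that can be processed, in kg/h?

ṁ = 318 kg/h

Δh = 2.26×(68.7−-50.5) + 335.0 + 1.66×(145−68.7) = 731.05 kJ/kg
Q = 64600 W = 64.6 kJ/s = 232560 kJ/h
ṁ = Q/Δh = 232560 / 731.05 = 318.12 kg/h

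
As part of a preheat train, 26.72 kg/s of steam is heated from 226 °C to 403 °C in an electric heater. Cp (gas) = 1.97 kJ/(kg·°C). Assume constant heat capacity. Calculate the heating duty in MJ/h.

Q = 33500 MJ/h

Q = ṁ·Cp·ΔT = 26.72 × 1.97 × (403 − 226) = 9317 kJ/s
Heating duty = 33541 MJ/h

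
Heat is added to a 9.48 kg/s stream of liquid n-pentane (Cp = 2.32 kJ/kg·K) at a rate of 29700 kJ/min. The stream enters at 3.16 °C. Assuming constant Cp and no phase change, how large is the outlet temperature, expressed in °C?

Q = 29700 kJ/min = 495 kJ/s
ΔT = Q/(ṁ·Cp) = 495/(9.48×2.32) = 22.507 K
T_out = 3.16 + 22.507 = 25.667 °C

T_out = 25.7 °C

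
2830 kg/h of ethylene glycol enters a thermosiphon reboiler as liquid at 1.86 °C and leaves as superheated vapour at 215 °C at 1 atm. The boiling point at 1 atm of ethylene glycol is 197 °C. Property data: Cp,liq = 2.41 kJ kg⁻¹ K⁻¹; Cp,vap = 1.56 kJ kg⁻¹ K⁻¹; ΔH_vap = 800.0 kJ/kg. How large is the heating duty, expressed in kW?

Q = 1020 kW

liquid 1.86→197 °C: 470.29 kJ/kg
vaporisation at 197 °C: 800 kJ/kg
vapour 197→215 °C: 28.08 kJ/kg
Δh = 470.29 + 800 + 28.08 = 1298.4 kJ/kg
Q = ṁ·Δh = 2830 kg/h × 1298.4 kJ/kg = 3.6744e+06 kJ/h
|Q| = 1020.7 kW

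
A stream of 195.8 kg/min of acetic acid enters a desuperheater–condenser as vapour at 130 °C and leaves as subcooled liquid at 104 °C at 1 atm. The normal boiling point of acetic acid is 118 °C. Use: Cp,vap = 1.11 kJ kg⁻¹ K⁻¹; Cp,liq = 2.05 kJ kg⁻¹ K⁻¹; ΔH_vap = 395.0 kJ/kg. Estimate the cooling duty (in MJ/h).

vapour 130→118 °C: -13.32 kJ/kg
condensation at 118 °C: -395 kJ/kg
liquid 118→104 °C: -28.7 kJ/kg
Δh = -13.32 + -395 + -28.7 = -437.02 kJ/kg
Q = ṁ·Δh = 195.8 kg/min × -437.02 kJ/kg = -85569 kJ/min
|Q| = 1426.1 kW = 5134.1 MJ/h

Q_c = 5130 MJ/h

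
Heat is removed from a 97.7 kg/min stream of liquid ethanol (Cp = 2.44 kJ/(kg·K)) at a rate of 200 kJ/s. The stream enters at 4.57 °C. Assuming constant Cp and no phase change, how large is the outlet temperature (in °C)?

T_out = -45.8 °C

Q = 200 kJ/s = 12000 kJ/min
ΔT = Q/(ṁ·Cp) = 12000/(97.7×2.44) = 50.338 K
T_out = 4.57 − 50.338 = -45.768 °C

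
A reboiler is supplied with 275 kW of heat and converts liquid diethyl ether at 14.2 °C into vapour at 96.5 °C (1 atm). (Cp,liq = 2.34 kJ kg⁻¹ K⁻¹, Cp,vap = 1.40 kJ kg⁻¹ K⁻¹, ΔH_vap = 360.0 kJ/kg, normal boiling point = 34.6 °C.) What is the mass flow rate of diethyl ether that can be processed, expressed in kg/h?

ṁ = 2000 kg/h

Δh = 2.34×(34.6−14.2) + 360.0 + 1.40×(96.5−34.6) = 494.4 kJ/kg
Q = 275 kW = 275 kJ/s = 990000 kJ/h
ṁ = Q/Δh = 990000 / 494.4 = 2002.4 kg/h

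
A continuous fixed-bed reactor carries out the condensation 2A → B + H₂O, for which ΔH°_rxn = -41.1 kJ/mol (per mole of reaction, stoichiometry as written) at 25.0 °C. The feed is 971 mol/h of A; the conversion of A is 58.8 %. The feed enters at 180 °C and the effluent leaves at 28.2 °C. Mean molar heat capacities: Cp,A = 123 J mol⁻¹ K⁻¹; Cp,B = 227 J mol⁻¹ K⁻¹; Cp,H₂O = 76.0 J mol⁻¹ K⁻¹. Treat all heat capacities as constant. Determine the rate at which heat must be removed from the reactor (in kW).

Extent of reaction ξ = 0.588 × 971 / 2 = 285.47 mol/h
Reaction term: ξ·ΔH°_rxn = 285.47 × -41.1 = -11733 kJ/h
Sensible, feed 180→25 °C: -18512 kJ/h
Outlet flows (mol/h): A 400.05, B 285.47, H₂O 285.47
Sensible, products 25→28.2 °C: 434.26 kJ/h
Q = ΔH = -29811 kJ/h = -8.2808 kW
Heat removed = 8.2808 kW

Q_out = 8.28 kW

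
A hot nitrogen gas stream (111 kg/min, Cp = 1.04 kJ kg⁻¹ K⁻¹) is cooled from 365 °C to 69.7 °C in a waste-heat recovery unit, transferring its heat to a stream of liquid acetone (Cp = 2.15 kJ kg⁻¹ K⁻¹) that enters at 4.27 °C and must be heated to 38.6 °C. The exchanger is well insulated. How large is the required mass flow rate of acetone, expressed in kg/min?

Heat released by hot stream: Q = 111 × 1.04 × (365 − 69.7) = 34089 kJ/min
Energy balance on cold side (adiabatic exchanger): Q = ṁ_c·Cp_c·(T_c,out − T_c,in)
ṁ_c = 34089 / [2.15 × (38.6 − 4.27)] = 461.86 kg/min

ṁ_c = 462 kg/min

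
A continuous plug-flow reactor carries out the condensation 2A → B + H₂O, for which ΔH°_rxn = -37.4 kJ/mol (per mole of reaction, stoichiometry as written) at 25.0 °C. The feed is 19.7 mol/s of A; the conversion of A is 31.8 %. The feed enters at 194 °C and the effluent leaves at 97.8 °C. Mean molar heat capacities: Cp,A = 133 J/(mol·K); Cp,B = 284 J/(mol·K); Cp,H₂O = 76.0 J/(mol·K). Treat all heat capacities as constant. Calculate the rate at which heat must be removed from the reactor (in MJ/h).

Q_out = 1250 MJ/h

Extent of reaction ξ = 0.318 × 19.7 / 2 = 3.1323 mol/s
Reaction term: ξ·ΔH°_rxn = 3.1323 × -37.4 = -117.15 kJ/s
Sensible, feed 194→25 °C: -442.8 kJ/s
Outlet flows (mol/s): A 13.435, B 3.1323, H₂O 3.1323
Sensible, products 25→97.8 °C: 212.18 kJ/s
Q = ΔH = -347.77 kJ/s = -347.77 kW
Heat removed = 1252 MJ/h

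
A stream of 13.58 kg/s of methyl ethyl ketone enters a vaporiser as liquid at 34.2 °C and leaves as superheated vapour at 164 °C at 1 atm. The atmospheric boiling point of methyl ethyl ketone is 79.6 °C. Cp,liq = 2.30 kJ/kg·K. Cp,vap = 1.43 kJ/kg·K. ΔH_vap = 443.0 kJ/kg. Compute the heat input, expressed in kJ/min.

liquid 34.2→79.6 °C: 104.42 kJ/kg
vaporisation at 79.6 °C: 443 kJ/kg
vapour 79.6→164 °C: 120.69 kJ/kg
Δh = 104.42 + 443 + 120.69 = 668.11 kJ/kg
Q = ṁ·Δh = 13.58 kg/s × 668.11 kJ/kg = 9073 kJ/s
|Q| = 9073 kW = 544380 kJ/min

Q = 544000 kJ/min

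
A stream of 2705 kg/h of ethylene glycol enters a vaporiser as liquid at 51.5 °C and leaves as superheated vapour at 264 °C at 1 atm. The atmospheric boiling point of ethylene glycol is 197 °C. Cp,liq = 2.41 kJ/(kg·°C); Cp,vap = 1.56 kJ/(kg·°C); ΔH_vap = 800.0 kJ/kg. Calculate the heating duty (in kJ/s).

Q = 943 kJ/s

liquid 51.5→197 °C: 350.66 kJ/kg
vaporisation at 197 °C: 800 kJ/kg
vapour 197→264 °C: 104.52 kJ/kg
Δh = 350.66 + 800 + 104.52 = 1255.2 kJ/kg
Q = ṁ·Δh = 2705 kg/h × 1255.2 kJ/kg = 3.3952e+06 kJ/h
|Q| = 943.12 kW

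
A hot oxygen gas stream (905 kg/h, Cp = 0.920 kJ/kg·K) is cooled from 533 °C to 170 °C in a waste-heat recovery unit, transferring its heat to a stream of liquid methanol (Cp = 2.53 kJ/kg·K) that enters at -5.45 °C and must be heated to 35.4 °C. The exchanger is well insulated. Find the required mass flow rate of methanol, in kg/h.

Heat released by hot stream: Q = 905 × 0.920 × (533 − 170) = 302230 kJ/h
Energy balance on cold side (adiabatic exchanger): Q = ṁ_c·Cp_c·(T_c,out − T_c,in)
ṁ_c = 302230 / [2.53 × (35.4 − -5.45)] = 2924.4 kg/h

ṁ_c = 2920 kg/h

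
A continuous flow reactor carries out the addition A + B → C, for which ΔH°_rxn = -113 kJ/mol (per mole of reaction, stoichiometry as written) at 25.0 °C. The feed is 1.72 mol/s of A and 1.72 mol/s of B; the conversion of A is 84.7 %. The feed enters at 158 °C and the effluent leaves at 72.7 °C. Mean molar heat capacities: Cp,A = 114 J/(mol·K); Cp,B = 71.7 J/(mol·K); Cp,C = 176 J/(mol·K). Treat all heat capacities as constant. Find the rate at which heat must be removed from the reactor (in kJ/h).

Extent of reaction ξ = 0.847 × 1.72 = 1.4568 mol/s
Reaction term: ξ·ΔH°_rxn = 1.4568 × -113 = -164.62 kJ/s
Sensible, feed 158→25 °C: -42.481 kJ/s
Outlet flows (mol/s): A 0.26316, B 0.26316, C 1.4568
Sensible, products 25→72.7 °C: 14.562 kJ/s
Q = ΔH = -192.54 kJ/s = -192.54 kW
Heat removed = 693150 kJ/h

Q_out = 693000 kJ/h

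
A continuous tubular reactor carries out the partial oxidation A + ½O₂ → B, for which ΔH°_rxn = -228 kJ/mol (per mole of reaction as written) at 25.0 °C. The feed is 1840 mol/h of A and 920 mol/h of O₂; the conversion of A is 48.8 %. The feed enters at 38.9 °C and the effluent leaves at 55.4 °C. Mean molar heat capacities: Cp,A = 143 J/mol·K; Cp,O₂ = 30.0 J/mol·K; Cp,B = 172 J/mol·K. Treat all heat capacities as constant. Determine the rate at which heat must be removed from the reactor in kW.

Extent of reaction ξ = 0.488 × 1840 = 897.92 mol/h
Reaction term: ξ·ΔH°_rxn = 897.92 × -228 = -204730 kJ/h
Sensible, feed 38.9→25 °C: -4041 kJ/h
Outlet flows (mol/h): A 942.08, O₂ 471.04, B 897.92
Sensible, products 25→55.4 °C: 9220 kJ/h
Q = ΔH = -199550 kJ/h = -55.43 kW
Heat removed = 55.43 kW

Q_out = 55.4 kW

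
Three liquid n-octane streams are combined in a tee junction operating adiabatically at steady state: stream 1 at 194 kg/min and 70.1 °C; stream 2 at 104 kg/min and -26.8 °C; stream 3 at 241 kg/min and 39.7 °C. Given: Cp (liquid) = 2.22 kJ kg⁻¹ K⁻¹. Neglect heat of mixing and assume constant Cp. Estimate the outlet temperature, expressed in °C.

Adiabatic, steady state ⇒ Σ ṁᵢCp,ᵢ(T_out − Tᵢ) = 0
T_out = Σ ṁᵢCp,ᵢTᵢ / Σ ṁᵢCp,ᵢ
      = 45243 / 1196.6 = 37.811 °C

T_out = 37.8 °C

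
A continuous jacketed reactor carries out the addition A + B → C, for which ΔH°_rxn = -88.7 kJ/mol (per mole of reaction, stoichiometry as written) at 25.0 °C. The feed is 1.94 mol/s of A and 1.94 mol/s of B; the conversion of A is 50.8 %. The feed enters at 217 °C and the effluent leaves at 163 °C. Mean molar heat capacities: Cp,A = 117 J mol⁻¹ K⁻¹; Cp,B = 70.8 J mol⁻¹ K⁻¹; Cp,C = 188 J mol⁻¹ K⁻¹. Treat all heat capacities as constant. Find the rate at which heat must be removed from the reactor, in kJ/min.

Q_out = 6420 kJ/min

Extent of reaction ξ = 0.508 × 1.94 = 0.98552 mol/s
Reaction term: ξ·ΔH°_rxn = 0.98552 × -88.7 = -87.416 kJ/s
Sensible, feed 217→25 °C: -69.952 kJ/s
Outlet flows (mol/s): A 0.95448, B 0.95448, C 0.98552
Sensible, products 25→163 °C: 50.305 kJ/s
Q = ΔH = -107.06 kJ/s = -107.06 kW
Heat removed = 6423.7 kJ/min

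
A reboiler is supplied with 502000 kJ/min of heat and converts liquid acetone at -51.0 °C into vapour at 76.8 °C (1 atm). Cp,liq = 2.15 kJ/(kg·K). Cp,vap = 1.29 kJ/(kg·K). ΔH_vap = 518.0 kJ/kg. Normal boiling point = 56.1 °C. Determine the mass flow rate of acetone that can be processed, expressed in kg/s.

Δh = 2.15×(56.1−-51.0) + 518.0 + 1.29×(76.8−56.1) = 774.97 kJ/kg
Q = 502000 kJ/min = 8366.7 kJ/s = 8366.7 kJ/s
ṁ = Q/Δh = 8366.7 / 774.97 = 10.796 kg/s

ṁ = 10.8 kg/s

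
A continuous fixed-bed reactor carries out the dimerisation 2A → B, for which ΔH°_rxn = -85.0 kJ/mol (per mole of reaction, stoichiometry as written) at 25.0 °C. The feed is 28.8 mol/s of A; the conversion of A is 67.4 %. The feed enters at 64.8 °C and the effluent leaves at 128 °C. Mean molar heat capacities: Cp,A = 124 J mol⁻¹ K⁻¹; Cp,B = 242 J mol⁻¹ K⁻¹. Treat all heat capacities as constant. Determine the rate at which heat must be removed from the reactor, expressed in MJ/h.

Q_out = 2180 MJ/h

Extent of reaction ξ = 0.674 × 28.8 / 2 = 9.7056 mol/s
Reaction term: ξ·ΔH°_rxn = 9.7056 × -85.0 = -824.98 kJ/s
Sensible, feed 64.8→25 °C: -142.13 kJ/s
Outlet flows (mol/s): A 9.3888, B 9.7056
Sensible, products 25→128 °C: 361.84 kJ/s
Q = ΔH = -605.27 kJ/s = -605.27 kW
Heat removed = 2179 MJ/h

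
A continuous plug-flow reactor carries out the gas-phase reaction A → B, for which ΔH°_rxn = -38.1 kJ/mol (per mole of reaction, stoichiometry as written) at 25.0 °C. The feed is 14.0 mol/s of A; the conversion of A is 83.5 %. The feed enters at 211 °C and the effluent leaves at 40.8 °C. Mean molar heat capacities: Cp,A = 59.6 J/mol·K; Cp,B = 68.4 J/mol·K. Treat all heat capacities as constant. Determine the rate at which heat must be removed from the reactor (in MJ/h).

Extent of reaction ξ = 0.835 × 14.0 = 11.69 mol/s
Reaction term: ξ·ΔH°_rxn = 11.69 × -38.1 = -445.39 kJ/s
Sensible, feed 211→25 °C: -155.2 kJ/s
Outlet flows (mol/s): A 2.31, B 11.69
Sensible, products 25→40.8 °C: 14.809 kJ/s
Q = ΔH = -585.78 kJ/s = -585.78 kW
Heat removed = 2108.8 MJ/h

Q_out = 2110 MJ/h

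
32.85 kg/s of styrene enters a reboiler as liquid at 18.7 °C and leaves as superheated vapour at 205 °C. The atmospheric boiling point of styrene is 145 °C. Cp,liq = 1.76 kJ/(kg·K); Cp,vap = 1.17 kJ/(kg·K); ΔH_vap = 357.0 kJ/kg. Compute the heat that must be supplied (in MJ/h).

Q = 76800 MJ/h

liquid 18.7→145 °C: 222.29 kJ/kg
vaporisation at 145 °C: 357 kJ/kg
vapour 145→205 °C: 70.2 kJ/kg
Δh = 222.29 + 357 + 70.2 = 649.49 kJ/kg
Q = ṁ·Δh = 32.85 kg/s × 649.49 kJ/kg = 21336 kJ/s
|Q| = 21336 kW = 76808 MJ/h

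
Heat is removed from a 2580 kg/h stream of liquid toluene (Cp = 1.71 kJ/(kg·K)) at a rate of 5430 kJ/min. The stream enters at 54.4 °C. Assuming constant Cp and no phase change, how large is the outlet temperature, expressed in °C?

Q = 5430 kJ/min = 325800 kJ/h
ΔT = Q/(ṁ·Cp) = 325800/(2580×1.71) = 73.847 K
T_out = 54.4 − 73.847 = -19.447 °C

T_out = -19.4 °C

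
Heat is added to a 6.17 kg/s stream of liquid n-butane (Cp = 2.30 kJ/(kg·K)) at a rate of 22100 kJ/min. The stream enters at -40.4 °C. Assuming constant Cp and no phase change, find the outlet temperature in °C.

T_out = -14.4 °C

Q = 22100 kJ/min = 368.33 kJ/s
ΔT = Q/(ṁ·Cp) = 368.33/(6.17×2.30) = 25.955 K
T_out = -40.4 + 25.955 = -14.445 °C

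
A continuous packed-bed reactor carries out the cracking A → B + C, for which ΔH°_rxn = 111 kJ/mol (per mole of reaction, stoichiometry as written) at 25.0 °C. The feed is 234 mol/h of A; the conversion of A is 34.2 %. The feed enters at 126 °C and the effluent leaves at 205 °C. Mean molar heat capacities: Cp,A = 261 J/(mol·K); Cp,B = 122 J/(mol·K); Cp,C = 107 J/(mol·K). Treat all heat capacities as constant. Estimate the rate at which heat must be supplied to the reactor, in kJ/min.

Extent of reaction ξ = 0.342 × 234 = 80.028 mol/h
Reaction term: ξ·ΔH°_rxn = 80.028 × 111 = 8883.1 kJ/h
Sensible, feed 126→25 °C: -6168.5 kJ/h
Outlet flows (mol/h): A 153.97, B 80.028, C 80.028
Sensible, products 25→205 °C: 10532 kJ/h
Q = ΔH = 13247 kJ/h = 3.6797 kW
Heat supplied = 220.78 kJ/min

Q_in = 221 kJ/min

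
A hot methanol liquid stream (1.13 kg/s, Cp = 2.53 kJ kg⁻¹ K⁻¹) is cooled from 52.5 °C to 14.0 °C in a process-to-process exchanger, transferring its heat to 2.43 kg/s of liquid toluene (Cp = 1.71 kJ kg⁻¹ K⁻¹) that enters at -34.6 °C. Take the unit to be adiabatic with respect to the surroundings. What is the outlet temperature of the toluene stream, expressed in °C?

T_c,out = -8.11 °C

Heat released by hot stream: Q = 1.13 × 2.53 × (52.5 − 14.0) = 110.07 kJ/s
Energy balance on cold side (adiabatic exchanger): Q = ṁ_c·Cp_c·(T_c,out − T_c,in)
T_c,out = -34.6 + 110.07/(2.43 × 1.71) = -8.1115 °C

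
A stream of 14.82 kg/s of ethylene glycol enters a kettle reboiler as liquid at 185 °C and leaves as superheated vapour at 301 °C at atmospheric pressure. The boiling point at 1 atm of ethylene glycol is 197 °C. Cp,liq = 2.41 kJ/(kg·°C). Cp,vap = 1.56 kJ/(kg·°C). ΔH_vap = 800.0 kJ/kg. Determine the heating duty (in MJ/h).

Q = 52900 MJ/h

liquid 185→197 °C: 28.92 kJ/kg
vaporisation at 197 °C: 800 kJ/kg
vapour 197→301 °C: 162.24 kJ/kg
Δh = 28.92 + 800 + 162.24 = 991.16 kJ/kg
Q = ṁ·Δh = 14.82 kg/s × 991.16 kJ/kg = 14689 kJ/s
|Q| = 14689 kW = 52880 MJ/h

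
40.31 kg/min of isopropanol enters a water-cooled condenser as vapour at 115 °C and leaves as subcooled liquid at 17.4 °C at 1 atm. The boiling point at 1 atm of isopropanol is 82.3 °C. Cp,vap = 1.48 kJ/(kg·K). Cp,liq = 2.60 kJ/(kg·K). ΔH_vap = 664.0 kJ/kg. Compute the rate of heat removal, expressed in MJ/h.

vapour 115→82.3 °C: -48.396 kJ/kg
condensation at 82.3 °C: -664 kJ/kg
liquid 82.3→17.4 °C: -168.74 kJ/kg
Δh = -48.396 + -664 + -168.74 = -881.14 kJ/kg
Q = ṁ·Δh = 40.31 kg/min × -881.14 kJ/kg = -35519 kJ/min
|Q| = 591.98 kW = 2131.1 MJ/h

Q_c = 2130 MJ/h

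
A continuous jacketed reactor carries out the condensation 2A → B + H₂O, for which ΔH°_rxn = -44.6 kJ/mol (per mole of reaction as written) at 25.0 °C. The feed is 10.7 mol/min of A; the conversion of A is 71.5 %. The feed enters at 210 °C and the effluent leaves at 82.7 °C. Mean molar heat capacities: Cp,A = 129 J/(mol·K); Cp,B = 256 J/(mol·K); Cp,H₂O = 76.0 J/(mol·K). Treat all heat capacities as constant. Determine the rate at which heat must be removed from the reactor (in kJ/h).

Q_out = 19800 kJ/h

Extent of reaction ξ = 0.715 × 10.7 / 2 = 3.8252 mol/min
Reaction term: ξ·ΔH°_rxn = 3.8252 × -44.6 = -170.61 kJ/min
Sensible, feed 210→25 °C: -255.36 kJ/min
Outlet flows (mol/min): A 3.0495, B 3.8252, H₂O 3.8252
Sensible, products 25→82.7 °C: 95.976 kJ/min
Q = ΔH = -329.99 kJ/min = -5.4998 kW
Heat removed = 19799 kJ/h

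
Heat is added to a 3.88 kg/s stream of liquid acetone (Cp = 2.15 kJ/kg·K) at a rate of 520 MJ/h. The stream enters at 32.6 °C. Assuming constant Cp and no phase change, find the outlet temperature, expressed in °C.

Q = 520 MJ/h = 144.44 kJ/s
ΔT = Q/(ṁ·Cp) = 144.44/(3.88×2.15) = 17.315 K
T_out = 32.6 + 17.315 = 49.915 °C

T_out = 49.9 °C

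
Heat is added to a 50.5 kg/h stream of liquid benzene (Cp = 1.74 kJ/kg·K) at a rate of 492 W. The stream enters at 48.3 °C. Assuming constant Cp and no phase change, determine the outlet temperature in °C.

Q = 492 W = 1771.2 kJ/h
ΔT = Q/(ṁ·Cp) = 1771.2/(50.5×1.74) = 20.157 K
T_out = 48.3 + 20.157 = 68.457 °C

T_out = 68.5 °C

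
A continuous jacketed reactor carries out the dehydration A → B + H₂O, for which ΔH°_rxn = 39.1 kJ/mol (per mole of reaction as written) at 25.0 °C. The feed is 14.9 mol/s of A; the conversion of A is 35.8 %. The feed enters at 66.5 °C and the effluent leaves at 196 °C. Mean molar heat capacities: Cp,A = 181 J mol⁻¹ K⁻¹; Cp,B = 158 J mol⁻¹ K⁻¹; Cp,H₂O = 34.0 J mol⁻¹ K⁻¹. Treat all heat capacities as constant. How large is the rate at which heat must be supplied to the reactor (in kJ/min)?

Q_in = 34100 kJ/min

Extent of reaction ξ = 0.358 × 14.9 = 5.3342 mol/s
Reaction term: ξ·ΔH°_rxn = 5.3342 × 39.1 = 208.57 kJ/s
Sensible, feed 66.5→25 °C: -111.92 kJ/s
Outlet flows (mol/s): A 9.5658, B 5.3342, H₂O 5.3342
Sensible, products 25→196 °C: 471.2 kJ/s
Q = ΔH = 567.85 kJ/s = 567.85 kW
Heat supplied = 34071 kJ/min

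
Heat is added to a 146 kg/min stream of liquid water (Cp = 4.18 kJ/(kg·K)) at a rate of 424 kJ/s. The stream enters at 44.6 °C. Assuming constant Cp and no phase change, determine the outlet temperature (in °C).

T_out = 86.3 °C

Q = 424 kJ/s = 25440 kJ/min
ΔT = Q/(ṁ·Cp) = 25440/(146×4.18) = 41.686 K
T_out = 44.6 + 41.686 = 86.286 °C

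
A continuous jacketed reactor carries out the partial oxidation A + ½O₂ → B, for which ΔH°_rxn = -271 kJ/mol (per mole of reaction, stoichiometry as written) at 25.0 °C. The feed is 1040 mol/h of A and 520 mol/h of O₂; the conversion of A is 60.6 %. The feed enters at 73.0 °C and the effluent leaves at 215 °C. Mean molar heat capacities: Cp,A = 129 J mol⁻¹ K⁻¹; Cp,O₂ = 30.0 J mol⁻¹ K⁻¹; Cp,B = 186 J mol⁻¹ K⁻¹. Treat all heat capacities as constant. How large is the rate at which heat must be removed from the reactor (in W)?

Q_out = 40100 W

Extent of reaction ξ = 0.606 × 1040 = 630.24 mol/h
Reaction term: ξ·ΔH°_rxn = 630.24 × -271 = -170800 kJ/h
Sensible, feed 73.0→25 °C: -7188.5 kJ/h
Outlet flows (mol/h): A 409.76, O₂ 204.88, B 630.24
Sensible, products 25→215 °C: 33484 kJ/h
Q = ΔH = -144500 kJ/h = -40.139 kW
Heat removed = 40139 W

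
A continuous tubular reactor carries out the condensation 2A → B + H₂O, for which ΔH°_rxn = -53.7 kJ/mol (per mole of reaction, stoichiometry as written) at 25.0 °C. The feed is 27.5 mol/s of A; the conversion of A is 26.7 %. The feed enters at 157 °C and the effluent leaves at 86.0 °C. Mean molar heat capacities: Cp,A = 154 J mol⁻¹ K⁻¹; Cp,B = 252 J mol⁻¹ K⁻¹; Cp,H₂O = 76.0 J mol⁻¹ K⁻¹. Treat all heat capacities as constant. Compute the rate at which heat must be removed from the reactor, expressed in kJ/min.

Q_out = 29600 kJ/min

Extent of reaction ξ = 0.267 × 27.5 / 2 = 3.6713 mol/s
Reaction term: ξ·ΔH°_rxn = 3.6713 × -53.7 = -197.15 kJ/s
Sensible, feed 157→25 °C: -559.02 kJ/s
Outlet flows (mol/s): A 20.157, B 3.6713, H₂O 3.6713
Sensible, products 25→86.0 °C: 262.81 kJ/s
Q = ΔH = -493.35 kJ/s = -493.35 kW
Heat removed = 29601 kJ/min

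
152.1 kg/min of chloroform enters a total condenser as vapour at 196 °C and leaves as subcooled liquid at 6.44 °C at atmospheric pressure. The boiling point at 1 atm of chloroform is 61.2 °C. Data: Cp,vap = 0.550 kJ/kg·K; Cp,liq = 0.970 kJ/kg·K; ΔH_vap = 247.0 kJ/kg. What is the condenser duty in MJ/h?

vapour 196→61.2 °C: -74.14 kJ/kg
condensation at 61.2 °C: -247 kJ/kg
liquid 61.2→6.44 °C: -53.117 kJ/kg
Δh = -74.14 + -247 + -53.117 = -374.26 kJ/kg
Q = ṁ·Δh = 152.1 kg/min × -374.26 kJ/kg = -56925 kJ/min
|Q| = 948.74 kW = 3415.5 MJ/h

Q_c = 3420 MJ/h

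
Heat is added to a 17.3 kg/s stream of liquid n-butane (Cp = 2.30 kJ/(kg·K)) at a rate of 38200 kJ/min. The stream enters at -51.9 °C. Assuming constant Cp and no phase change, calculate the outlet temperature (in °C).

Q = 38200 kJ/min = 636.67 kJ/s
ΔT = Q/(ṁ·Cp) = 636.67/(17.3×2.30) = 16.001 K
T_out = -51.9 + 16.001 = -35.899 °C

T_out = -35.9 °C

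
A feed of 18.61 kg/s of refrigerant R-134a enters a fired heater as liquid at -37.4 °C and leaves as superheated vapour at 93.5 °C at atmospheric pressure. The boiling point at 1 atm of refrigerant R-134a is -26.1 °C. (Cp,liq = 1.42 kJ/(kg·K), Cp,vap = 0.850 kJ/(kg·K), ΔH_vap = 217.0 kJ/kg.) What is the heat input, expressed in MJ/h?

liquid -37.4→-26.1 °C: 16.046 kJ/kg
vaporisation at -26.1 °C: 217 kJ/kg
vapour -26.1→93.5 °C: 101.66 kJ/kg
Δh = 16.046 + 217 + 101.66 = 334.71 kJ/kg
Q = ṁ·Δh = 18.61 kg/s × 334.71 kJ/kg = 6228.9 kJ/s
|Q| = 6228.9 kW = 22424 MJ/h

Q = 22400 MJ/h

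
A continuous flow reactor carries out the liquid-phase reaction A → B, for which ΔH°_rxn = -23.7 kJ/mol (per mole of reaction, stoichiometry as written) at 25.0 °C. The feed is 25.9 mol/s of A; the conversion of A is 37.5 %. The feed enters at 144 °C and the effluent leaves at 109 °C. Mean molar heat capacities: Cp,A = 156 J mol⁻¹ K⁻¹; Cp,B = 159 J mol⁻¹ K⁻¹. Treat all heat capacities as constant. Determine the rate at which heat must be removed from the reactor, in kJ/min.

Extent of reaction ξ = 0.375 × 25.9 = 9.7125 mol/s
Reaction term: ξ·ΔH°_rxn = 9.7125 × -23.7 = -230.19 kJ/s
Sensible, feed 144→25 °C: -480.81 kJ/s
Outlet flows (mol/s): A 16.188, B 9.7125
Sensible, products 25→109 °C: 341.84 kJ/s
Q = ΔH = -369.15 kJ/s = -369.15 kW
Heat removed = 22149 kJ/min

Q_out = 22100 kJ/min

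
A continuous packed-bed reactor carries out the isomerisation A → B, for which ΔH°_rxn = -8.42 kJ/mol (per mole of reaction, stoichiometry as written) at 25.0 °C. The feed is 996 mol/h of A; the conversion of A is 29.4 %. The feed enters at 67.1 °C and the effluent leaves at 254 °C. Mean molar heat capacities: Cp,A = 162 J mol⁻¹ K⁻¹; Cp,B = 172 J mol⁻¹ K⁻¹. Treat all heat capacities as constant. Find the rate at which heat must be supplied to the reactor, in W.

Q_in = 7880 W

Extent of reaction ξ = 0.294 × 996 = 292.82 mol/h
Reaction term: ξ·ΔH°_rxn = 292.82 × -8.42 = -2465.6 kJ/h
Sensible, feed 67.1→25 °C: -6792.9 kJ/h
Outlet flows (mol/h): A 703.18, B 292.82
Sensible, products 25→254 °C: 37620 kJ/h
Q = ΔH = 28362 kJ/h = 7.8782 kW
Heat supplied = 7878.2 W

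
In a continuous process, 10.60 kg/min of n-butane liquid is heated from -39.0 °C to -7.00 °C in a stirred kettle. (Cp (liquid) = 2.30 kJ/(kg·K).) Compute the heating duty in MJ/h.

Q = 46.8 MJ/h

Q = ṁ·Cp·ΔT = 10.60 × 2.30 × (-7.00 − -39.0) = 780.16 kJ/min
Converting: 780.16 / 60 s = 13.003 kW
Heating duty = 46.81 MJ/h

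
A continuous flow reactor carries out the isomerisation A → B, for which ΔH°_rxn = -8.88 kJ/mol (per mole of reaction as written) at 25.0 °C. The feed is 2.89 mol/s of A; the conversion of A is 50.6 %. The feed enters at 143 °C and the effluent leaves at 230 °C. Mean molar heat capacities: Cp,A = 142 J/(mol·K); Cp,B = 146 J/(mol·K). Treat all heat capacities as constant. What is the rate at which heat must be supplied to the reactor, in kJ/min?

Q_in = 1430 kJ/min

Extent of reaction ξ = 0.506 × 2.89 = 1.4623 mol/s
Reaction term: ξ·ΔH°_rxn = 1.4623 × -8.88 = -12.986 kJ/s
Sensible, feed 143→25 °C: -48.425 kJ/s
Outlet flows (mol/s): A 1.4277, B 1.4623
Sensible, products 25→230 °C: 85.327 kJ/s
Q = ΔH = 23.917 kJ/s = 23.917 kW
Heat supplied = 1435 kJ/min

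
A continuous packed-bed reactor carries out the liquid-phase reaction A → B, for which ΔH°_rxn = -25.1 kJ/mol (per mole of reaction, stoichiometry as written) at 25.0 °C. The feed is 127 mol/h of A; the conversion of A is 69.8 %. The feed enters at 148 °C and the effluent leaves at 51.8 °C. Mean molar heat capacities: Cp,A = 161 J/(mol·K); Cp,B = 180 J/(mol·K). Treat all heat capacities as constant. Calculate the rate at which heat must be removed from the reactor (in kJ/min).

Q_out = 69.1 kJ/min

Extent of reaction ξ = 0.698 × 127 = 88.646 mol/h
Reaction term: ξ·ΔH°_rxn = 88.646 × -25.1 = -2225 kJ/h
Sensible, feed 148→25 °C: -2515 kJ/h
Outlet flows (mol/h): A 38.354, B 88.646
Sensible, products 25→51.8 °C: 593.12 kJ/h
Q = ΔH = -4146.9 kJ/h = -1.1519 kW
Heat removed = 69.115 kJ/min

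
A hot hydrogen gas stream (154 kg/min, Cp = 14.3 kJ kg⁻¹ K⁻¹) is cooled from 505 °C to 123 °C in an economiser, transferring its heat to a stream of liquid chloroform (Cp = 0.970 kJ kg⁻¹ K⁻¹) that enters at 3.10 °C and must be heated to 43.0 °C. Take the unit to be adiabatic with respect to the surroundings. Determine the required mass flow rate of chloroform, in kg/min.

Heat released by hot stream: Q = 154 × 14.3 × (505 − 123) = 841240 kJ/min
Energy balance on cold side (adiabatic exchanger): Q = ṁ_c·Cp_c·(T_c,out − T_c,in)
ṁ_c = 841240 / [0.970 × (43.0 − 3.10)] = 21736 kg/min

ṁ_c = 21700 kg/min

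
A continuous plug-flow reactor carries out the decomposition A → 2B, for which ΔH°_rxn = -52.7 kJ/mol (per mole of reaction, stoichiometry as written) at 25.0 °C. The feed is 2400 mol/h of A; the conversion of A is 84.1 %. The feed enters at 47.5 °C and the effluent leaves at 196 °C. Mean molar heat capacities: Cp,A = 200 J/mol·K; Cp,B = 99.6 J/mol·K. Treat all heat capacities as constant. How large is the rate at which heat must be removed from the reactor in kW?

Q_out = 9.82 kW

Extent of reaction ξ = 0.841 × 2400 = 2018.4 mol/h
Reaction term: ξ·ΔH°_rxn = 2018.4 × -52.7 = -106370 kJ/h
Sensible, feed 47.5→25 °C: -10800 kJ/h
Outlet flows (mol/h): A 381.6, B 4036.8
Sensible, products 25→196 °C: 81804 kJ/h
Q = ΔH = -35366 kJ/h = -9.8238 kW
Heat removed = 9.8238 kW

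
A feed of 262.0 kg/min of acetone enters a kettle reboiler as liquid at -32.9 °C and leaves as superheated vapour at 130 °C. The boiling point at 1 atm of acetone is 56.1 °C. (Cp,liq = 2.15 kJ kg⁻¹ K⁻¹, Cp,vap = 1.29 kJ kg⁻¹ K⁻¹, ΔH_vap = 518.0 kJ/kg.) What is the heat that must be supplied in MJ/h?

liquid -32.9→56.1 °C: 191.35 kJ/kg
vaporisation at 56.1 °C: 518 kJ/kg
vapour 56.1→130 °C: 95.331 kJ/kg
Δh = 191.35 + 518 + 95.331 = 804.68 kJ/kg
Q = ṁ·Δh = 262.0 kg/min × 804.68 kJ/kg = 210830 kJ/min
|Q| = 3513.8 kW = 12650 MJ/h

Q = 12600 MJ/h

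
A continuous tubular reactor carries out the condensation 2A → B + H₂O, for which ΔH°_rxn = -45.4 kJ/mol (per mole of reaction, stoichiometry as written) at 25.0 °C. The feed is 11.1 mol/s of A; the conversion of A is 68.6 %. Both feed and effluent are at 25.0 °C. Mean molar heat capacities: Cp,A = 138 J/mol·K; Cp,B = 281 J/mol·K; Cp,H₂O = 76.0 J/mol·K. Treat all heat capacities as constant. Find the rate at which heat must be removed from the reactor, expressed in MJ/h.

Extent of reaction ξ = 0.686 × 11.1 / 2 = 3.8073 mol/s
Reaction term: ξ·ΔH°_rxn = 3.8073 × -45.4 = -172.85 kJ/s
Q = ΔH = -172.85 kJ/s = -172.85 kW
Heat removed = 622.27 MJ/h

Q_out = 622 MJ/h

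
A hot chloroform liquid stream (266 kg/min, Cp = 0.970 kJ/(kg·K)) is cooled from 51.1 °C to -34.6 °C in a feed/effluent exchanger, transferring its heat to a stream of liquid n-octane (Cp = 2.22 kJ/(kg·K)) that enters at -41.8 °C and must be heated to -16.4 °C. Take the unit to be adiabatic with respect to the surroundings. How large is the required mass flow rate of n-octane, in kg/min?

ṁ_c = 392 kg/min

Heat released by hot stream: Q = 266 × 0.970 × (51.1 − -34.6) = 22112 kJ/min
Energy balance on cold side (adiabatic exchanger): Q = ṁ_c·Cp_c·(T_c,out − T_c,in)
ṁ_c = 22112 / [2.22 × (-16.4 − -41.8)] = 392.15 kg/min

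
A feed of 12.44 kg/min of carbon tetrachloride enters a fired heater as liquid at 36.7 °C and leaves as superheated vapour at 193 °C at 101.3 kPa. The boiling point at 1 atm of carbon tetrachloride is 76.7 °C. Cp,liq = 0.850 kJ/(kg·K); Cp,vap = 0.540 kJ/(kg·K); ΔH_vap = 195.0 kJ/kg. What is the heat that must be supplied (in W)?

Q = 60500 W

liquid 36.7→76.7 °C: 34 kJ/kg
vaporisation at 76.7 °C: 195 kJ/kg
vapour 76.7→193 °C: 62.802 kJ/kg
Δh = 34 + 195 + 62.802 = 291.8 kJ/kg
Q = ṁ·Δh = 12.44 kg/min × 291.8 kJ/kg = 3630 kJ/min
|Q| = 60.5 kW = 60500 W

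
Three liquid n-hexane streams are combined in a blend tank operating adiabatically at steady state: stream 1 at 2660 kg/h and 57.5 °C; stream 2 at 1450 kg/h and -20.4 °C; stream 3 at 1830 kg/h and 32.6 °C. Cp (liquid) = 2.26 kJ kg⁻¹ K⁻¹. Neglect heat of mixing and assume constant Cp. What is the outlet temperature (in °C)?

T_out = 30.8 °C

No heat crosses the boundary, so H_out = H_in.
T_out = Σ ṁᵢCp,ᵢTᵢ / Σ ṁᵢCp,ᵢ
      = 413640 / 13424 = 30.813 °C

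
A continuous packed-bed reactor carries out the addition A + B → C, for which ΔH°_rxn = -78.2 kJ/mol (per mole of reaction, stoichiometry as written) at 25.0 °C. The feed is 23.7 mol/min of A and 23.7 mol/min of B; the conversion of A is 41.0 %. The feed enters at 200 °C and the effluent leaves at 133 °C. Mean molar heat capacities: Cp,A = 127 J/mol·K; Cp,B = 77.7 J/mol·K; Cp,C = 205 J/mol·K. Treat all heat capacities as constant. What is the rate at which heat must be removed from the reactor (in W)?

Extent of reaction ξ = 0.410 × 23.7 = 9.717 mol/min
Reaction term: ξ·ΔH°_rxn = 9.717 × -78.2 = -759.87 kJ/min
Sensible, feed 200→25 °C: -848.99 kJ/min
Outlet flows (mol/min): A 13.983, B 13.983, C 9.717
Sensible, products 25→133 °C: 524.26 kJ/min
Q = ΔH = -1084.6 kJ/min = -18.077 kW
Heat removed = 18077 W

Q_out = 18100 W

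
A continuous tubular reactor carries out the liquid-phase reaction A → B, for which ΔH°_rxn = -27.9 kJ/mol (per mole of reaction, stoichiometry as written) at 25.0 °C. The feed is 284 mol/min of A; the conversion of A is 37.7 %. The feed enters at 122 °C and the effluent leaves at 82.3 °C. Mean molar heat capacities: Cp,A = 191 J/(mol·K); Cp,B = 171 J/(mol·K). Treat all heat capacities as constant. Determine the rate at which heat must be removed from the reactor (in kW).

Extent of reaction ξ = 0.377 × 284 = 107.07 mol/min
Reaction term: ξ·ΔH°_rxn = 107.07 × -27.9 = -2987.2 kJ/min
Sensible, feed 122→25 °C: -5261.7 kJ/min
Outlet flows (mol/min): A 176.93, B 107.07
Sensible, products 25→82.3 °C: 2985.5 kJ/min
Q = ΔH = -5263.4 kJ/min = -87.723 kW
Heat removed = 87.723 kW

Q_out = 87.7 kW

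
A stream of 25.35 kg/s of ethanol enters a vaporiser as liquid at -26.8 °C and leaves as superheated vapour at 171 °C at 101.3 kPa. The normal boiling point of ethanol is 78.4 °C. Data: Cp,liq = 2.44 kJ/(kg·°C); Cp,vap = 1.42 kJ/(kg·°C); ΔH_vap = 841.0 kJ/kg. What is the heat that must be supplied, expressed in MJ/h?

Q = 112000 MJ/h

liquid -26.8→78.4 °C: 256.69 kJ/kg
vaporisation at 78.4 °C: 841 kJ/kg
vapour 78.4→171 °C: 131.49 kJ/kg
Δh = 256.69 + 841 + 131.49 = 1229.2 kJ/kg
Q = ṁ·Δh = 25.35 kg/s × 1229.2 kJ/kg = 31160 kJ/s
|Q| = 31160 kW = 112170 MJ/h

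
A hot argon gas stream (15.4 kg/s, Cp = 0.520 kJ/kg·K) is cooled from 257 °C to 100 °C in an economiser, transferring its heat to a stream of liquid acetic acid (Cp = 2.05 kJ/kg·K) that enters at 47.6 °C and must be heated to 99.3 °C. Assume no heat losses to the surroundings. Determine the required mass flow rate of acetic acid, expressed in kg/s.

ṁ_c = 11.9 kg/s

Heat released by hot stream: Q = 15.4 × 0.520 × (257 − 100) = 1257.3 kJ/s
Energy balance on cold side (adiabatic exchanger): Q = ṁ_c·Cp_c·(T_c,out − T_c,in)
ṁ_c = 1257.3 / [2.05 × (99.3 − 47.6)] = 11.863 kg/s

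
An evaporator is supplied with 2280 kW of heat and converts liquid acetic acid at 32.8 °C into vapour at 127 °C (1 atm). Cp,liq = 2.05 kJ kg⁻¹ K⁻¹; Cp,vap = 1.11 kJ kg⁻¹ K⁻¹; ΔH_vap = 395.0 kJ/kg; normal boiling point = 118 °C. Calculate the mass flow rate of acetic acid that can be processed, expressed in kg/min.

ṁ = 236 kg/min

Δh = 2.05×(118−32.8) + 395.0 + 1.11×(127−118) = 579.65 kJ/kg
Q = 2280 kW = 2280 kJ/s = 136800 kJ/min
ṁ = Q/Δh = 136800 / 579.65 = 236 kg/min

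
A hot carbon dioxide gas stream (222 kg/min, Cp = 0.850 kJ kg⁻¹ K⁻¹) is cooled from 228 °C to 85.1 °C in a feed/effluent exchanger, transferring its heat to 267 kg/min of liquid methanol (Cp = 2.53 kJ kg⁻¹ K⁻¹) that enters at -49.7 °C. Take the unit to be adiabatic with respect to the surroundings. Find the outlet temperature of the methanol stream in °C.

T_c,out = -9.78 °C

Heat released by hot stream: Q = 222 × 0.850 × (228 − 85.1) = 26965 kJ/min
Energy balance on cold side (adiabatic exchanger): Q = ṁ_c·Cp_c·(T_c,out − T_c,in)
T_c,out = -49.7 + 26965/(267 × 2.53) = -9.7817 °C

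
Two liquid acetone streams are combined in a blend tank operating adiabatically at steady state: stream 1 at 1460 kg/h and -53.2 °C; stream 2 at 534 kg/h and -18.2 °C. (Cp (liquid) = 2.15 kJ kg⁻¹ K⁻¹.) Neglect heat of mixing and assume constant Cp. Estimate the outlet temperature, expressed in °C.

No heat crosses the boundary, so H_out = H_in.
T_out = Σ ṁᵢCp,ᵢTᵢ / Σ ṁᵢCp,ᵢ
      = -187890 / 4287.1 = -43.827 °C

T_out = -43.8 °C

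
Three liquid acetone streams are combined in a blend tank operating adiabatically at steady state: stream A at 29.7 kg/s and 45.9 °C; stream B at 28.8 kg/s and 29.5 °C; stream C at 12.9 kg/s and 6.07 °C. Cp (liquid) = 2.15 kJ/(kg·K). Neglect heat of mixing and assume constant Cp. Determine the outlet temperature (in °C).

Adiabatic, steady state ⇒ Σ ṁᵢCp,ᵢ(T_out − Tᵢ) = 0
Σ ṁᵢCp,ᵢTᵢ = 29.7×2.15×45.9 + 28.8×2.15×29.5 + 12.9×2.15×6.07 = 4925.9
Σ ṁᵢCp,ᵢ = 29.7×2.15 + 28.8×2.15 + 12.9×2.15 = 153.51
T_out = 4925.9 / 153.51 = 32.089 °C

T_out = 32.1 °C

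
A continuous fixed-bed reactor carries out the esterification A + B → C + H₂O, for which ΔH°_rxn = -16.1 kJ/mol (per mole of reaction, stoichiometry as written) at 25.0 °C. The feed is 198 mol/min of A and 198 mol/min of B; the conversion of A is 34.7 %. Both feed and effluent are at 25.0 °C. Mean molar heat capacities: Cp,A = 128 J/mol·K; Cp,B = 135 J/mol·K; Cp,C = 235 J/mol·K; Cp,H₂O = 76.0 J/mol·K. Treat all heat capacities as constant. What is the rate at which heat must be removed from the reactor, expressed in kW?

Extent of reaction ξ = 0.347 × 198 = 68.706 mol/min
Reaction term: ξ·ΔH°_rxn = 68.706 × -16.1 = -1106.2 kJ/min
Q = ΔH = -1106.2 kJ/min = -18.436 kW
Heat removed = 18.436 kW

Q_out = 18.4 kW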